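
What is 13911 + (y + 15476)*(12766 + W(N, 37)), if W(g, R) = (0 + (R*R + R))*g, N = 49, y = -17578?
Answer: -171635409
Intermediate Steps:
W(g, R) = g*(R + R²) (W(g, R) = (0 + (R² + R))*g = (0 + (R + R²))*g = (R + R²)*g = g*(R + R²))
13911 + (y + 15476)*(12766 + W(N, 37)) = 13911 + (-17578 + 15476)*(12766 + 37*49*(1 + 37)) = 13911 - 2102*(12766 + 37*49*38) = 13911 - 2102*(12766 + 68894) = 13911 - 2102*81660 = 13911 - 171649320 = -171635409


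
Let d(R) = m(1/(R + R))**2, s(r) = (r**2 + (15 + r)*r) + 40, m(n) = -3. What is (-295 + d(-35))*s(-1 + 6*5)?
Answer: -616902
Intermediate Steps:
s(r) = 40 + r**2 + r*(15 + r) (s(r) = (r**2 + r*(15 + r)) + 40 = 40 + r**2 + r*(15 + r))
d(R) = 9 (d(R) = (-3)**2 = 9)
(-295 + d(-35))*s(-1 + 6*5) = (-295 + 9)*(40 + 2*(-1 + 6*5)**2 + 15*(-1 + 6*5)) = -286*(40 + 2*(-1 + 30)**2 + 15*(-1 + 30)) = -286*(40 + 2*29**2 + 15*29) = -286*(40 + 2*841 + 435) = -286*(40 + 1682 + 435) = -286*2157 = -616902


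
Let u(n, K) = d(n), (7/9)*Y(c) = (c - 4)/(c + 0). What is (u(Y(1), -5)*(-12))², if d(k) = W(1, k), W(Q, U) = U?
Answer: 104976/49 ≈ 2142.4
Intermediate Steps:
d(k) = k
Y(c) = 9*(-4 + c)/(7*c) (Y(c) = 9*((c - 4)/(c + 0))/7 = 9*((-4 + c)/c)/7 = 9*(-4 + c)/(7*c))
u(n, K) = n
(u(Y(1), -5)*(-12))² = (((9/7)*(-4 + 1)/1)*(-12))² = (((9/7)*1*(-3))*(-12))² = (-27/7*(-12))² = (324/7)² = 104976/49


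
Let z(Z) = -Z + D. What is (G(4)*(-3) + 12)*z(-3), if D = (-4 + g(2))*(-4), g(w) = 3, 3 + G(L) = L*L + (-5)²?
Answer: -714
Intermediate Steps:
G(L) = 22 + L² (G(L) = -3 + (L*L + (-5)²) = -3 + (L² + 25) = -3 + (25 + L²) = 22 + L²)
D = 4 (D = (-4 + 3)*(-4) = -1*(-4) = 4)
z(Z) = 4 - Z (z(Z) = -Z + 4 = 4 - Z)
(G(4)*(-3) + 12)*z(-3) = ((22 + 4²)*(-3) + 12)*(4 - 1*(-3)) = ((22 + 16)*(-3) + 12)*(4 + 3) = (38*(-3) + 12)*7 = (-114 + 12)*7 = -102*7 = -714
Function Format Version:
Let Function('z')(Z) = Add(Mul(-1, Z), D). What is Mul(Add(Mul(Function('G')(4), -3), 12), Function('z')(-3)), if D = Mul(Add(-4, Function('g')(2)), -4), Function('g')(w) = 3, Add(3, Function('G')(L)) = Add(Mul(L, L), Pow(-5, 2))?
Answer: -714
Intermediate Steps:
Function('G')(L) = Add(22, Pow(L, 2)) (Function('G')(L) = Add(-3, Add(Mul(L, L), Pow(-5, 2))) = Add(-3, Add(Pow(L, 2), 25)) = Add(-3, Add(25, Pow(L, 2))) = Add(22, Pow(L, 2)))
D = 4 (D = Mul(Add(-4, 3), -4) = Mul(-1, -4) = 4)
Function('z')(Z) = Add(4, Mul(-1, Z)) (Function('z')(Z) = Add(Mul(-1, Z), 4) = Add(4, Mul(-1, Z)))
Mul(Add(Mul(Function('G')(4), -3), 12), Function('z')(-3)) = Mul(Add(Mul(Add(22, Pow(4, 2)), -3), 12), Add(4, Mul(-1, -3))) = Mul(Add(Mul(Add(22, 16), -3), 12), Add(4, 3)) = Mul(Add(Mul(38, -3), 12), 7) = Mul(Add(-114, 12), 7) = Mul(-102, 7) = -714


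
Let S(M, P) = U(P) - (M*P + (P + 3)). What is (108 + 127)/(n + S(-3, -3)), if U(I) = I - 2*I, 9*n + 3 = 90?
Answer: 705/11 ≈ 64.091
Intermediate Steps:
n = 29/3 (n = -1/3 + (1/9)*90 = -1/3 + 10 = 29/3 ≈ 9.6667)
U(I) = -I
S(M, P) = -3 - 2*P - M*P (S(M, P) = -P - (M*P + (P + 3)) = -P - (M*P + (3 + P)) = -P - (3 + P + M*P) = -P + (-3 - P - M*P) = -3 - 2*P - M*P)
(108 + 127)/(n + S(-3, -3)) = (108 + 127)/(29/3 + (-3 - 2*(-3) - 1*(-3)*(-3))) = 235/(29/3 + (-3 + 6 - 9)) = 235/(29/3 - 6) = 235/(11/3) = 235*(3/11) = 705/11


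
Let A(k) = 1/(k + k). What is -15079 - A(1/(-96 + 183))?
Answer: -30245/2 ≈ -15123.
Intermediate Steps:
A(k) = 1/(2*k)
-15079 - A(1/(-96 + 183)) = -15079 - 1/(2*(1/(-96 + 183))) = -15079 - 1/(2*(1/87)) = -15079 - 1/(2*1/87) = -15079 - 87/2 = -30245/2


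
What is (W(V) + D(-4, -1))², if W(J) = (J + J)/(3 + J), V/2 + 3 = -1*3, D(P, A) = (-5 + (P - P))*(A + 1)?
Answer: 64/9 ≈ 7.1111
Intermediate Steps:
D(P, A) = -5 - 5*A (D(P, A) = (-5 + 0)*(1 + A) = -5*(1 + A) = -5 - 5*A)
V = -12 (V = -6 + 2*(-1*3) = -6 + 2*(-3) = -6 - 6 = -12)
W(J) = 2*J/(3 + J) (W(J) = (2*J)/(3 + J) = 2*J/(3 + J))
(W(V) + D(-4, -1))² = (2*(-12)/(3 - 12) + (-5 - 5*(-1)))² = (2*(-12)/(-9) + (-5 + 5))² = (2*(-12)*(-⅑) + 0)² = (8/3 + 0)² = (8/3)² = 64/9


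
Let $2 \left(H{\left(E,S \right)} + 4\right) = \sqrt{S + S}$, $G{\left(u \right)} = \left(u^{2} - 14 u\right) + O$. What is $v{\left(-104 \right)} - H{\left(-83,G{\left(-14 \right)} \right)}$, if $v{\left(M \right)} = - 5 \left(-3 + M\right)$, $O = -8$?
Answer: $539 - 8 \sqrt{3} \approx 525.14$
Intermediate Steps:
$v{\left(M \right)} = 15 - 5 M$
$G{\left(u \right)} = -8 + u^{2} - 14 u$ ($G{\left(u \right)} = \left(u^{2} - 14 u\right) - 8 = -8 + u^{2} - 14 u$)
$H{\left(E,S \right)} = -4 + \frac{\sqrt{2} \sqrt{S}}{2}$ ($H{\left(E,S \right)} = -4 + \frac{\sqrt{S + S}}{2} = -4 + \frac{\sqrt{2 S}}{2} = -4 + \frac{\sqrt{2} \sqrt{S}}{2}$)
$v{\left(-104 \right)} - H{\left(-83,G{\left(-14 \right)} \right)} = \left(15 - -520\right) - \left(-4 + \frac{\sqrt{2} \sqrt{-8 + \left(-14\right)^{2} - -196}}{2}\right) = \left(15 + 520\right) - \left(-4 + \frac{\sqrt{2} \sqrt{-8 + 196 + 196}}{2}\right) = 535 - \left(-4 + \frac{\sqrt{2} \sqrt{384}}{2}\right) = 535 - \left(-4 + \frac{\sqrt{2} \cdot 8 \sqrt{6}}{2}\right) = 535 - \left(-4 + 8 \sqrt{3}\right) = 535 + \left(4 - 8 \sqrt{3}\right) = 539 - 8 \sqrt{3}$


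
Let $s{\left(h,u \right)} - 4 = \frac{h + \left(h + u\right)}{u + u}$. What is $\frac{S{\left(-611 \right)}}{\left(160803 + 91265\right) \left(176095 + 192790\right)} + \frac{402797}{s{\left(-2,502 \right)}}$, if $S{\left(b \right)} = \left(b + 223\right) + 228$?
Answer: $\frac{940088327105907590}{10493256156713} \approx 89590.0$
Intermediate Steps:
$s{\left(h,u \right)} = 4 + \frac{u + 2 h}{2 u}$ ($s{\left(h,u \right)} = 4 + \frac{h + \left(h + u\right)}{u + u} = 4 + \frac{u + 2 h}{2 u}$)
$S{\left(b \right)} = 451 + b$ ($S{\left(b \right)} = \left(223 + b\right) + 228 = 451 + b$)
$\frac{S{\left(-611 \right)}}{\left(160803 + 91265\right) \left(176095 + 192790\right)} + \frac{402797}{s{\left(-2,502 \right)}} = \frac{451 - 611}{\left(160803 + 91265\right) \left(176095 + 192790\right)} + \frac{402797}{\frac{9}{2} - \frac{2}{502}} = - \frac{160}{252068 \cdot 368885} + \frac{402797}{\frac{9}{2} - \frac{1}{251}} = - \frac{160}{92984104180} + \frac{402797}{\frac{9}{2} - \frac{1}{251}} = \left(-160\right) \frac{1}{92984104180} + \frac{402797}{\frac{2257}{502}} = - \frac{8}{4649205209} + 402797 \cdot \frac{502}{2257} = - \frac{8}{4649205209} + \frac{202204094}{2257} = \frac{940088327105907590}{10493256156713}$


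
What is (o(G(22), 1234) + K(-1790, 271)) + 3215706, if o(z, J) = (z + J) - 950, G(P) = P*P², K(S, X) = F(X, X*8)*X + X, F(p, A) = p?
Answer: 3300350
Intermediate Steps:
K(S, X) = X + X² (K(S, X) = X*X + X = X² + X = X + X²)
G(P) = P³
o(z, J) = -950 + J + z (o(z, J) = (J + z) - 950 = -950 + J + z)
(o(G(22), 1234) + K(-1790, 271)) + 3215706 = ((-950 + 1234 + 22³) + 271*(1 + 271)) + 3215706 = ((-950 + 1234 + 10648) + 271*272) + 3215706 = (10932 + 73712) + 3215706 = 84644 + 3215706 = 3300350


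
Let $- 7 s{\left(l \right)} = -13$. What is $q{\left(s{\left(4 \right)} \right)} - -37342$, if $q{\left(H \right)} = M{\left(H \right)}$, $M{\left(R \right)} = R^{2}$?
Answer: $\frac{1829927}{49} \approx 37345.0$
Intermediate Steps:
$s{\left(l \right)} = \frac{13}{7}$ ($s{\left(l \right)} = \left(- \frac{1}{7}\right) \left(-13\right) = \frac{13}{7}$)
$q{\left(H \right)} = H^{2}$
$q{\left(s{\left(4 \right)} \right)} - -37342 = \left(\frac{13}{7}\right)^{2} - -37342 = \frac{169}{49} + 37342 = \frac{1829927}{49}$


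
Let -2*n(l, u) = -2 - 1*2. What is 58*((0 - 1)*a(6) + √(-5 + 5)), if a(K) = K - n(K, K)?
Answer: -232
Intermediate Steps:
n(l, u) = 2 (n(l, u) = -(-2 - 1*2)/2 = -(-2 - 2)/2 = -½*(-4) = 2)
a(K) = -2 + K (a(K) = K - 1*2 = K - 2 = -2 + K)
58*((0 - 1)*a(6) + √(-5 + 5)) = 58*((0 - 1)*(-2 + 6) + √(-5 + 5)) = 58*(-1*4 + √0) = 58*(-4 + 0) = 58*(-4) = -232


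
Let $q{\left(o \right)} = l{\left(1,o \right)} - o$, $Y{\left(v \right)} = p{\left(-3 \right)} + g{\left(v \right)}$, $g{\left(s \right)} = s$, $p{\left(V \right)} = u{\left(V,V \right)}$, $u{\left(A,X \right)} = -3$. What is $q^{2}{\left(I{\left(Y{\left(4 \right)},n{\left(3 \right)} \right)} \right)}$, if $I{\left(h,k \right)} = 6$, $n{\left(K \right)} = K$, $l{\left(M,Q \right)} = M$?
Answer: $25$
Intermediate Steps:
$p{\left(V \right)} = -3$
$Y{\left(v \right)} = -3 + v$
$q{\left(o \right)} = 1 - o$
$q^{2}{\left(I{\left(Y{\left(4 \right)},n{\left(3 \right)} \right)} \right)} = \left(1 - 6\right)^{2} = \left(-5\right)^{2} = 25$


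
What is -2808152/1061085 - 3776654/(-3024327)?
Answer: -498379889346/356563112755 ≈ -1.3977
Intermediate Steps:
-2808152/1061085 - 3776654/(-3024327) = -2808152*1/1061085 - 3776654*(-1/3024327) = -2808152/1061085 + 3776654/3024327 = -498379889346/356563112755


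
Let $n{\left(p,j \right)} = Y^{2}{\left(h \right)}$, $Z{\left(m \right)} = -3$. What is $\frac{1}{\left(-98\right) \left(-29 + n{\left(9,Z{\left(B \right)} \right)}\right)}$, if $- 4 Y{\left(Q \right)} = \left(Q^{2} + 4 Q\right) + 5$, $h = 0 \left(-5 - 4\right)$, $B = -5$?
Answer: $\frac{8}{21511} \approx 0.0003719$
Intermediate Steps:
$h = 0$ ($h = 0 \left(-9\right) = 0$)
$Y{\left(Q \right)} = - \frac{5}{4} - Q - \frac{Q^{2}}{4}$ ($Y{\left(Q \right)} = - \frac{\left(Q^{2} + 4 Q\right) + 5}{4} = - \frac{5 + Q^{2} + 4 Q}{4} = - \frac{5}{4} - Q - \frac{Q^{2}}{4}$)
$n{\left(p,j \right)} = \frac{25}{16}$ ($n{\left(p,j \right)} = \left(- \frac{5}{4} - 0 - \frac{0^{2}}{4}\right)^{2} = \left(- \frac{5}{4} + 0 - 0\right)^{2} = \left(- \frac{5}{4} + 0 + 0\right)^{2} = \left(- \frac{5}{4}\right)^{2} = \frac{25}{16}$)
$\frac{1}{\left(-98\right) \left(-29 + n{\left(9,Z{\left(B \right)} \right)}\right)} = \frac{1}{\left(-98\right) \left(-29 + \frac{25}{16}\right)} = \frac{1}{\left(-98\right) \left(- \frac{439}{16}\right)} = \frac{1}{\frac{21511}{8}} = \frac{8}{21511}$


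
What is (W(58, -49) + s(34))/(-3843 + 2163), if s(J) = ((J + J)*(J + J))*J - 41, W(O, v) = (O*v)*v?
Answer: -98811/560 ≈ -176.45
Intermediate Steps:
W(O, v) = O*v²
s(J) = -41 + 4*J³ (s(J) = ((2*J)*(2*J))*J - 41 = (4*J²)*J - 41 = 4*J³ - 41 = -41 + 4*J³)
(W(58, -49) + s(34))/(-3843 + 2163) = (58*(-49)² + (-41 + 4*34³))/(-3843 + 2163) = (58*2401 + (-41 + 4*39304))/(-1680) = (139258 + (-41 + 157216))*(-1/1680) = (139258 + 157175)*(-1/1680) = 296433*(-1/1680) = -98811/560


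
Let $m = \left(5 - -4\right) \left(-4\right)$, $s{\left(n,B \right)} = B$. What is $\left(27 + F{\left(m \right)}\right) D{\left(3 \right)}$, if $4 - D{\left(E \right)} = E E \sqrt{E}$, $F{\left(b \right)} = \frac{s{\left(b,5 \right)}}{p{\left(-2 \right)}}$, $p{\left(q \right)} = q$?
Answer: $98 - \frac{441 \sqrt{3}}{2} \approx -283.92$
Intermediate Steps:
$m = -36$ ($m = \left(5 + 4\right) \left(-4\right) = 9 \left(-4\right) = -36$)
$F{\left(b \right)} = - \frac{5}{2}$ ($F{\left(b \right)} = \frac{5}{-2} = 5 \left(- \frac{1}{2}\right) = - \frac{5}{2}$)
$D{\left(E \right)} = 4 - E^{\frac{5}{2}}$ ($D{\left(E \right)} = 4 - E E \sqrt{E} = 4 - E^{2} \sqrt{E} = 4 - E^{\frac{5}{2}}$)
$\left(27 + F{\left(m \right)}\right) D{\left(3 \right)} = \left(27 - \frac{5}{2}\right) \left(4 - 3^{\frac{5}{2}}\right) = \frac{49 \left(4 - 9 \sqrt{3}\right)}{2} = 98 - \frac{441 \sqrt{3}}{2}$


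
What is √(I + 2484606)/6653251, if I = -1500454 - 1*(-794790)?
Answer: √14702/604841 ≈ 0.00020047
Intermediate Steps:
I = -705664 (I = -1500454 + 794790 = -705664)
√(I + 2484606)/6653251 = √(-705664 + 2484606)/6653251 = √1778942*(1/6653251) = (11*√14702)*(1/6653251) = √14702/604841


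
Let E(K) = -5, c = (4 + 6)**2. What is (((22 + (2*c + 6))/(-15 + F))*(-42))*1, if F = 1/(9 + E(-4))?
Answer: 38304/59 ≈ 649.22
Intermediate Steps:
c = 100 (c = 10**2 = 100)
F = 1/4 (F = 1/(9 - 5) = 1/4 ≈ 0.25000)
(((22 + (2*c + 6))/(-15 + F))*(-42))*1 = (((22 + (2*100 + 6))/(-15 + 1/4))*(-42))*1 = (((22 + (200 + 6))/(-59/4))*(-42))*1 = (((22 + 206)*(-4/59))*(-42))*1 = ((228*(-4/59))*(-42))*1 = -912/59*(-42)*1 = (38304/59)*1 = 38304/59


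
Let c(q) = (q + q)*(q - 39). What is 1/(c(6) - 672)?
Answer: -1/1068 ≈ -0.00093633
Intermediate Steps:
c(q) = 2*q*(-39 + q) (c(q) = (2*q)*(-39 + q) = 2*q*(-39 + q))
1/(c(6) - 672) = 1/(2*6*(-39 + 6) - 672) = 1/(2*6*(-33) - 672) = 1/(-396 - 672) = 1/(-1068) = -1/1068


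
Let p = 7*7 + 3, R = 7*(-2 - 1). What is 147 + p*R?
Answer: -945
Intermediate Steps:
R = -21 (R = 7*(-3) = -21)
p = 52 (p = 49 + 3 = 52)
147 + p*R = 147 + 52*(-21) = 147 - 1092 = -945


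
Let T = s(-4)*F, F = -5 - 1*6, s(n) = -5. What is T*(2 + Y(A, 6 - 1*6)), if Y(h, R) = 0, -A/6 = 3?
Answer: 110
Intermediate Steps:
A = -18 (A = -6*3 = -18)
F = -11 (F = -5 - 6 = -11)
T = 55 (T = -5*(-11) = 55)
T*(2 + Y(A, 6 - 1*6)) = 55*(2 + 0) = 55*2 = 110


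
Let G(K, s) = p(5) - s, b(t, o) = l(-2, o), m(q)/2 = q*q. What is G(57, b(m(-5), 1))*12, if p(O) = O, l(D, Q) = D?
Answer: 84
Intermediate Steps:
m(q) = 2*q**2 (m(q) = 2*(q*q) = 2*q**2)
b(t, o) = -2
G(K, s) = 5 - s
G(57, b(m(-5), 1))*12 = (5 - 1*(-2))*12 = (5 + 2)*12 = 7*12 = 84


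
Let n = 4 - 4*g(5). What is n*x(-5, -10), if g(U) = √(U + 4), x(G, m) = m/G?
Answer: -16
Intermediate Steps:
g(U) = √(4 + U)
n = -8 (n = 4 - 4*√(4 + 5) = 4 - 4*√9 = 4 - 4*3 = 4 - 12 = -8)
n*x(-5, -10) = -(-80)/(-5) = -(-80)*(-1)/5 = -8*2 = -16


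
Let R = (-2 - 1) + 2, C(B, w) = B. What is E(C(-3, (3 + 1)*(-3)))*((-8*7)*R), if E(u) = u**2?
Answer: 504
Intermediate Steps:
R = -1 (R = -3 + 2 = -1)
E(C(-3, (3 + 1)*(-3)))*((-8*7)*R) = (-3)**2*(-8*7*(-1)) = 9*(-56*(-1)) = 9*56 = 504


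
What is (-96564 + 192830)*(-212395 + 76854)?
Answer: -13047989906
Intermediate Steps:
(-96564 + 192830)*(-212395 + 76854) = 96266*(-135541) = -13047989906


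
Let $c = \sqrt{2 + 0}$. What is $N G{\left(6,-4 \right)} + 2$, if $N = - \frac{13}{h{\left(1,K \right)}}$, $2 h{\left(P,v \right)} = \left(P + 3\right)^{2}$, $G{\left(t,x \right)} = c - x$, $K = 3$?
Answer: $- \frac{9}{2} - \frac{13 \sqrt{2}}{8} \approx -6.7981$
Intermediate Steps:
$c = \sqrt{2} \approx 1.4142$
$G{\left(t,x \right)} = \sqrt{2} - x$
$h{\left(P,v \right)} = \frac{\left(3 + P\right)^{2}}{2}$ ($h{\left(P,v \right)} = \frac{\left(P + 3\right)^{2}}{2} = \frac{\left(3 + P\right)^{2}}{2}$)
$N = - \frac{13}{8}$ ($N = - \frac{13}{\frac{1}{2} \left(3 + 1\right)^{2}} = - \frac{13}{\frac{1}{2} \cdot 4^{2}} = - \frac{13}{\frac{1}{2} \cdot 16} = - \frac{13}{8} \approx -1.625$)
$N G{\left(6,-4 \right)} + 2 = - \frac{13 \left(\sqrt{2} - -4\right)}{8} + 2 = - \frac{13 \left(\sqrt{2} + 4\right)}{8} + 2 = - \frac{13 \left(4 + \sqrt{2}\right)}{8} + 2 = \left(- \frac{13}{2} - \frac{13 \sqrt{2}}{8}\right) + 2 = - \frac{9}{2} - \frac{13 \sqrt{2}}{8}$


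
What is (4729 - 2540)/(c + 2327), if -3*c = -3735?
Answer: 2189/3572 ≈ 0.61282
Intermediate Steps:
c = 1245 (c = -⅓*(-3735) = 1245)
(4729 - 2540)/(c + 2327) = (4729 - 2540)/(1245 + 2327) = 2189/3572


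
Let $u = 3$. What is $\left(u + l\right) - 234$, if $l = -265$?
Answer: $-496$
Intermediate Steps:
$\left(u + l\right) - 234 = \left(3 - 265\right) - 234 = -262 - 234 = -496$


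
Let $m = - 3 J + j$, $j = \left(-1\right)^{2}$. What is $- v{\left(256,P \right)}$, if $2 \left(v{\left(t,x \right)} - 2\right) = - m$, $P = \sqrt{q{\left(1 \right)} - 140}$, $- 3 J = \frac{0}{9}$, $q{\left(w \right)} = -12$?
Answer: $- \frac{3}{2} \approx -1.5$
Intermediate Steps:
$j = 1$
$J = 0$ ($J = - \frac{0 \cdot \frac{1}{9}}{3} = \left(- \frac{1}{3}\right) 0 = 0$)
$P = 2 i \sqrt{38}$ ($P = \sqrt{-12 - 140} = \sqrt{-152} = 2 i \sqrt{38} \approx 12.329 i$)
$m = 1$ ($m = \left(-3\right) 0 + 1 = 0 + 1 = 1$)
$v{\left(t,x \right)} = \frac{3}{2}$ ($v{\left(t,x \right)} = 2 + \frac{\left(-1\right) 1}{2} = 2 + \frac{1}{2} \left(-1\right) = 2 - \frac{1}{2} = \frac{3}{2}$)
$- v{\left(256,P \right)} = \left(-1\right) \frac{3}{2} = - \frac{3}{2}$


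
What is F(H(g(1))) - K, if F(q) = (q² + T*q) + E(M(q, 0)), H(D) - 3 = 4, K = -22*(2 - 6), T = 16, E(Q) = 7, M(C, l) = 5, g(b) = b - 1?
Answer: 80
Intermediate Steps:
g(b) = -1 + b
K = 88 (K = -22*(-4) = 88)
H(D) = 7 (H(D) = 3 + 4 = 7)
F(q) = 7 + q² + 16*q (F(q) = (q² + 16*q) + 7 = 7 + q² + 16*q)
F(H(g(1))) - K = (7 + 7² + 16*7) - 1*88 = (7 + 49 + 112) - 88 = 168 - 88 = 80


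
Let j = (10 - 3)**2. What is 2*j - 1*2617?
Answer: -2519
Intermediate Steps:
j = 49 (j = 7**2 = 49)
2*j - 1*2617 = 2*49 - 1*2617 = 98 - 2617 = -2519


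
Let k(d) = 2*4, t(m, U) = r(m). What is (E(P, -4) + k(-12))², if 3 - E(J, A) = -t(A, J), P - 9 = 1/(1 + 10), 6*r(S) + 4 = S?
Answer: 841/9 ≈ 93.444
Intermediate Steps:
r(S) = -⅔ + S/6
t(m, U) = -⅔ + m/6
k(d) = 8
P = 100/11 (P = 9 + 1/(1 + 10) = 9 + 1/11 = 100/11 ≈ 9.0909)
E(J, A) = 7/3 + A/6 (E(J, A) = 3 - (-1)*(-⅔ + A/6) = 3 - (⅔ - A/6) = 3 + (-⅔ + A/6) = 7/3 + A/6)
(E(P, -4) + k(-12))² = ((7/3 + (⅙)*(-4)) + 8)² = ((7/3 - ⅔) + 8)² = (5/3 + 8)² = (29/3)² = 841/9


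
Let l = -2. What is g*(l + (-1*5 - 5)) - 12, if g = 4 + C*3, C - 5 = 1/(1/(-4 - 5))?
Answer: 84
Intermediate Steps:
C = -4 (C = 5 + 1/(1/(-4 - 5)) = 5 + 1/(1/(-9)) = 5 + 1/(-⅑) = 5 - 9 = -4)
g = -8 (g = 4 - 4*3 = 4 - 12 = -8)
g*(l + (-1*5 - 5)) - 12 = -8*(-2 + (-1*5 - 5)) - 12 = -8*(-2 + (-5 - 5)) - 12 = -8*(-2 - 10) - 12 = -8*(-12) - 12 = 96 - 12 = 84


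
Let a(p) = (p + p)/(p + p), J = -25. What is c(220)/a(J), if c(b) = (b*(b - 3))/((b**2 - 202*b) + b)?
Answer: 217/19 ≈ 11.421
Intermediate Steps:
a(p) = 1 (a(p) = (2*p)/((2*p)) = (2*p)*(1/(2*p)) = 1)
c(b) = b*(-3 + b)/(b**2 - 201*b) (c(b) = (b*(-3 + b))/(b**2 - 201*b) = b*(-3 + b)/(b**2 - 201*b))
c(220)/a(J) = ((-3 + 220)/(-201 + 220))/1 = (217/19)*1 = 217/19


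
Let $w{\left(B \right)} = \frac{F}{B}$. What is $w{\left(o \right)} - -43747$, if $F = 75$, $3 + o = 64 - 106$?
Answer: $\frac{131236}{3} \approx 43745.0$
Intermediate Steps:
$o = -45$ ($o = -3 + \left(64 - 106\right) = -3 - 42 = -45$)
$w{\left(B \right)} = \frac{75}{B}$
$w{\left(o \right)} - -43747 = \frac{75}{-45} - -43747 = 75 \left(- \frac{1}{45}\right) + 43747 = - \frac{5}{3} + 43747 = \frac{131236}{3}$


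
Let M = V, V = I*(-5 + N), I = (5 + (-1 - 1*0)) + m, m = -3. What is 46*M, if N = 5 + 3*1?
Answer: 138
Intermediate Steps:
I = 1 (I = (5 + (-1 - 1*0)) - 3 = (5 + (-1 + 0)) - 3 = (5 - 1) - 3 = 4 - 3 = 1)
N = 8 (N = 5 + 3 = 8)
V = 3 (V = 1*(-5 + 8) = 1*3 = 3)
M = 3
46*M = 46*3 = 138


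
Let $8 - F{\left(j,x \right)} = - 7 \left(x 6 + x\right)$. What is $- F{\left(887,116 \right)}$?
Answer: $-5692$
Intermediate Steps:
$F{\left(j,x \right)} = 8 + 49 x$ ($F{\left(j,x \right)} = 8 - - 7 \left(x 6 + x\right) = 8 - - 7 \left(6 x + x\right) = 8 - - 7 \cdot 7 x = 8 - - 49 x = 8 + 49 x$)
$- F{\left(887,116 \right)} = - (8 + 49 \cdot 116) = - (8 + 5684) = \left(-1\right) 5692 = -5692$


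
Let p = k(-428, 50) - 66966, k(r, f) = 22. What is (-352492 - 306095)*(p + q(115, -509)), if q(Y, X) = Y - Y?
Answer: 44088448128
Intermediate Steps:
q(Y, X) = 0
p = -66944 (p = 22 - 66966 = -66944)
(-352492 - 306095)*(p + q(115, -509)) = (-352492 - 306095)*(-66944 + 0) = -658587*(-66944) = 44088448128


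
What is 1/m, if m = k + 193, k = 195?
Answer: 1/388 ≈ 0.0025773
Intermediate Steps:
m = 388 (m = 195 + 193 = 388)
1/m = 1/388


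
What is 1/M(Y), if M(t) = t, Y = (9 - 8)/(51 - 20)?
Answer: 31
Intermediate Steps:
Y = 1/31 ≈ 0.032258
1/M(Y) = 1/(1/31) = 31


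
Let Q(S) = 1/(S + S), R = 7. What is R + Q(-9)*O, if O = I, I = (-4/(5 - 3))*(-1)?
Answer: 62/9 ≈ 6.8889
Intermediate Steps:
Q(S) = 1/(2*S)
I = 2 (I = (-4/2)*(-1) = ((1/2)*(-4))*(-1) = -2*(-1) = 2)
O = 2
R + Q(-9)*O = 7 + ((1/2)/(-9))*2 = 7 + ((1/2)*(-1/9))*2 = 7 - 1/18*2 = 7 - 1/9 = 62/9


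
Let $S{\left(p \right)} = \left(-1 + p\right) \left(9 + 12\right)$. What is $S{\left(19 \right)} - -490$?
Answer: $868$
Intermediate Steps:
$S{\left(p \right)} = -21 + 21 p$ ($S{\left(p \right)} = \left(-1 + p\right) 21 = -21 + 21 p$)
$S{\left(19 \right)} - -490 = \left(-21 + 21 \cdot 19\right) - -490 = \left(-21 + 399\right) + 490 = 378 + 490 = 868$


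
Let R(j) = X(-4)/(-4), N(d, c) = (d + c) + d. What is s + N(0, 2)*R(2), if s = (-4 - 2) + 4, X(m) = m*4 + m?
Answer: 8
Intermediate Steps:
X(m) = 5*m (X(m) = 4*m + m = 5*m)
N(d, c) = c + 2*d (N(d, c) = (c + d) + d = c + 2*d)
s = -2 (s = -6 + 4 = -2)
R(j) = 5 (R(j) = (5*(-4))/(-4) = -20*(-1/4) = 5)
s + N(0, 2)*R(2) = -2 + (2 + 2*0)*5 = -2 + (2 + 0)*5 = -2 + 2*5 = -2 + 10 = 8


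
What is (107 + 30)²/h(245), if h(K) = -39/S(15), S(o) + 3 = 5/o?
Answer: 150152/117 ≈ 1283.3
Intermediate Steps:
S(o) = -3 + 5/o
h(K) = 117/8 (h(K) = -39/(-3 + 5/15) = -39/(-3 + 5*(1/15)) = -39/(-3 + ⅓) = -39/(-8/3) = -39*(-3/8) = 117/8)
(107 + 30)²/h(245) = (107 + 30)²/(117/8) = 137²*(8/117) = 18769*(8/117) = 150152/117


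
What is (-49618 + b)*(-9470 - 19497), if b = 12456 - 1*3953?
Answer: 1190978205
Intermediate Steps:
b = 8503 (b = 12456 - 3953 = 8503)
(-49618 + b)*(-9470 - 19497) = (-49618 + 8503)*(-9470 - 19497) = -41115*(-28967) = 1190978205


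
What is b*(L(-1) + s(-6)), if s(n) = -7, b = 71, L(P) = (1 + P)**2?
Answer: -497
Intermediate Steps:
b*(L(-1) + s(-6)) = 71*((1 - 1)**2 - 7) = 71*(0**2 - 7) = 71*(0 - 7) = 71*(-7) = -497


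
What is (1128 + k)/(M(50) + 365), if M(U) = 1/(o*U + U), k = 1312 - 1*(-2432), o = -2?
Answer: 11600/869 ≈ 13.349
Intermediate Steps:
k = 3744 (k = 1312 + 2432 = 3744)
M(U) = -1/U (M(U) = 1/(-2*U + U) = 1/(-U) = -1/U)
(1128 + k)/(M(50) + 365) = (1128 + 3744)/(-1/50 + 365) = 4872/(-1*1/50 + 365) = 4872/(-1/50 + 365) = 4872/(18249/50) = 4872*(50/18249) = 11600/869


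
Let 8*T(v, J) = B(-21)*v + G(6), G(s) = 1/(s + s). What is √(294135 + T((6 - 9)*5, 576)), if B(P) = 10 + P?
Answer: √169433646/24 ≈ 542.36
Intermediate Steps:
G(s) = 1/(2*s)
T(v, J) = 1/96 - 11*v/8 (T(v, J) = ((10 - 21)*v + (½)/6)/8 = (-11*v + (½)*(⅙))/8 = (-11*v + 1/12)/8 = (1/12 - 11*v)/8 = 1/96 - 11*v/8)
√(294135 + T((6 - 9)*5, 576)) = √(294135 + (1/96 - 11*(6 - 9)*5/8)) = √(294135 + (1/96 - (-33)*5/8)) = √(294135 + (1/96 - 11/8*(-15))) = √(294135 + (1/96 + 165/8)) = √(294135 + 1981/96) = √(28238941/96) = √169433646/24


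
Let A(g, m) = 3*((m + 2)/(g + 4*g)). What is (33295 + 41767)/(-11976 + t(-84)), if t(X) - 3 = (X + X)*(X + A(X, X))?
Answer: 375310/10203 ≈ 36.784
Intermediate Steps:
A(g, m) = 3*(2 + m)/(5*g) (A(g, m) = 3*((2 + m)/((5*g))) = 3*((2 + m)*(1/(5*g))) = 3*((2 + m)/(5*g)) = 3*(2 + m)/(5*g))
t(X) = 3 + 2*X*(X + 3*(2 + X)/(5*X)) (t(X) = 3 + (X + X)*(X + 3*(2 + X)/(5*X)) = 3 + (2*X)*(X + 3*(2 + X)/(5*X)) = 3 + 2*X*(X + 3*(2 + X)/(5*X)))
(33295 + 41767)/(-11976 + t(-84)) = (33295 + 41767)/(-11976 + (27/5 + 2*(-84)² + (6/5)*(-84))) = 75062/(-11976 + (27/5 + 2*7056 - 504/5)) = 75062/(-11976 + (27/5 + 14112 - 504/5)) = 75062/(-11976 + 70083/5) = 75062/(10203/5) = 75062*(5/10203) = 375310/10203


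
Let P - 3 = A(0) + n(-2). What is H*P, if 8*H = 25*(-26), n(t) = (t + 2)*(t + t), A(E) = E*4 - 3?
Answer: 0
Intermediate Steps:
A(E) = -3 + 4*E (A(E) = 4*E - 3 = -3 + 4*E)
n(t) = 2*t*(2 + t) (n(t) = (2 + t)*(2*t) = 2*t*(2 + t))
H = -325/4 (H = (25*(-26))/8 = (⅛)*(-650) = -325/4 ≈ -81.250)
P = 0 (P = 3 + ((-3 + 4*0) + 2*(-2)*(2 - 2)) = 3 + ((-3 + 0) + 2*(-2)*0) = 3 + (-3 + 0) = 3 - 3 = 0)
H*P = -325/4*0 = 0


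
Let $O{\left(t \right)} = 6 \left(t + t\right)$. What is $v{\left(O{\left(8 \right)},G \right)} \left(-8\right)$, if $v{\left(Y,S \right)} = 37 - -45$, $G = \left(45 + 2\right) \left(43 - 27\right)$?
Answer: $-656$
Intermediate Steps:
$G = 752$ ($G = 47 \cdot 16 = 752$)
$O{\left(t \right)} = 12 t$ ($O{\left(t \right)} = 6 \cdot 2 t = 12 t$)
$v{\left(Y,S \right)} = 82$ ($v{\left(Y,S \right)} = 37 + 45 = 82$)
$v{\left(O{\left(8 \right)},G \right)} \left(-8\right) = 82 \left(-8\right) = -656$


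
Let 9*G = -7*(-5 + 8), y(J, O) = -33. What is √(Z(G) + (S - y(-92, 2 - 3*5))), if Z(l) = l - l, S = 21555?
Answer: 2*√5397 ≈ 146.93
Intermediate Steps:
G = -7/3 (G = (-7*(-5 + 8))/9 = (-7*3)/9 = (⅑)*(-21) = -7/3 ≈ -2.3333)
Z(l) = 0
√(Z(G) + (S - y(-92, 2 - 3*5))) = √(0 + (21555 - 1*(-33))) = √(0 + (21555 + 33)) = √(0 + 21588) = √21588 = 2*√5397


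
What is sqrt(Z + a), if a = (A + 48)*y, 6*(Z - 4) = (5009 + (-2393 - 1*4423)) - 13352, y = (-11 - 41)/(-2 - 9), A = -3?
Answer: I*sqrt(1117930)/22 ≈ 48.06*I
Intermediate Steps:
y = 52/11 (y = -52/(-11) = -52*(-1/11) = 52/11 ≈ 4.7273)
Z = -5045/2 (Z = 4 + ((5009 + (-2393 - 1*4423)) - 13352)/6 = 4 + ((5009 + (-2393 - 4423)) - 13352)/6 = 4 + ((5009 - 6816) - 13352)/6 = 4 + (-1807 - 13352)/6 = 4 + (1/6)*(-15159) = 4 - 5053/2 = -5045/2 ≈ -2522.5)
a = 2340/11 (a = (-3 + 48)*(52/11) = 45*(52/11) = 2340/11 ≈ 212.73)
sqrt(Z + a) = sqrt(-5045/2 + 2340/11) = sqrt(-50815/22) = I*sqrt(1117930)/22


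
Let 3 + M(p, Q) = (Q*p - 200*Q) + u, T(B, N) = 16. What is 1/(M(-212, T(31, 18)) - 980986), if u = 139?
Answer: -1/987442 ≈ -1.0127e-6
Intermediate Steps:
M(p, Q) = 136 - 200*Q + Q*p (M(p, Q) = -3 + ((Q*p - 200*Q) + 139) = -3 + ((-200*Q + Q*p) + 139) = -3 + (139 - 200*Q + Q*p) = 136 - 200*Q + Q*p)
1/(M(-212, T(31, 18)) - 980986) = 1/((136 - 200*16 + 16*(-212)) - 980986) = 1/((136 - 3200 - 3392) - 980986) = 1/(-6456 - 980986) = 1/(-987442) = -1/987442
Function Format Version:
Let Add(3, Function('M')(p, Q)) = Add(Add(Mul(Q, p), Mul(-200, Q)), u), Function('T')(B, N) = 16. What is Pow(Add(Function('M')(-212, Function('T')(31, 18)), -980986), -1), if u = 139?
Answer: Rational(-1, 987442) ≈ -1.0127e-6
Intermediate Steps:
Function('M')(p, Q) = Add(136, Mul(-200, Q), Mul(Q, p)) (Function('M')(p, Q) = Add(-3, Add(Add(Mul(Q, p), Mul(-200, Q)), 139)) = Add(-3, Add(Add(Mul(-200, Q), Mul(Q, p)), 139)) = Add(-3, Add(139, Mul(-200, Q), Mul(Q, p))) = Add(136, Mul(-200, Q), Mul(Q, p)))
Pow(Add(Function('M')(-212, Function('T')(31, 18)), -980986), -1) = Pow(Add(Add(136, Mul(-200, 16), Mul(16, -212)), -980986), -1) = Pow(Add(Add(136, -3200, -3392), -980986), -1) = Pow(Add(-6456, -980986), -1) = Pow(-987442, -1) = Rational(-1, 987442)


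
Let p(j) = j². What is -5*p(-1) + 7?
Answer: 2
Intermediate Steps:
-5*p(-1) + 7 = -5*(-1)² + 7 = -5*1 + 7 = -5 + 7 = 2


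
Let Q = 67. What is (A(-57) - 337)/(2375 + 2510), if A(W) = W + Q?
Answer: -327/4885 ≈ -0.066940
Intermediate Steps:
A(W) = 67 + W (A(W) = W + 67 = 67 + W)
(A(-57) - 337)/(2375 + 2510) = ((67 - 57) - 337)/(2375 + 2510) = (10 - 337)/4885 = -327*1/4885 = -327/4885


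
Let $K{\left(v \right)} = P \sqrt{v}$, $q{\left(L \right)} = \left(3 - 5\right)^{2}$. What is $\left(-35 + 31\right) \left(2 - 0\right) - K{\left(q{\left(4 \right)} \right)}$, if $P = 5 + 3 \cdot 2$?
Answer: $-30$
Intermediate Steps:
$P = 11$ ($P = 5 + 6 = 11$)
$q{\left(L \right)} = 4$ ($q{\left(L \right)} = \left(-2\right)^{2} = 4$)
$K{\left(v \right)} = 11 \sqrt{v}$
$\left(-35 + 31\right) \left(2 - 0\right) - K{\left(q{\left(4 \right)} \right)} = \left(-35 + 31\right) \left(2 - 0\right) - 11 \sqrt{4} = - 4 \left(2 + 0\right) - 11 \cdot 2 = \left(-4\right) 2 - 22 = -8 - 22 = -30$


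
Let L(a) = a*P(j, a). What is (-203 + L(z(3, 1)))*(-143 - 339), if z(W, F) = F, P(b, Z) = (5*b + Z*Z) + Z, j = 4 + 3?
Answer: 80012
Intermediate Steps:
j = 7
P(b, Z) = Z + Z**2 + 5*b (P(b, Z) = (5*b + Z**2) + Z = (Z**2 + 5*b) + Z = Z + Z**2 + 5*b)
L(a) = a*(35 + a + a**2) (L(a) = a*(a + a**2 + 5*7) = a*(a + a**2 + 35) = a*(35 + a + a**2))
(-203 + L(z(3, 1)))*(-143 - 339) = (-203 + 1*(35 + 1 + 1**2))*(-143 - 339) = (-203 + 1*(35 + 1 + 1))*(-482) = (-203 + 1*37)*(-482) = (-203 + 37)*(-482) = -166*(-482) = 80012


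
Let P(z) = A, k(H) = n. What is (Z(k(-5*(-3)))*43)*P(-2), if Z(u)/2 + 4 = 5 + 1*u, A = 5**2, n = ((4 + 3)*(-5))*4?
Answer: -298850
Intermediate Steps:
n = -140 (n = (7*(-5))*4 = -35*4 = -140)
k(H) = -140
A = 25
P(z) = 25
Z(u) = 2 + 2*u (Z(u) = -8 + 2*(5 + 1*u) = -8 + 2*(5 + u) = -8 + (10 + 2*u) = 2 + 2*u)
(Z(k(-5*(-3)))*43)*P(-2) = ((2 + 2*(-140))*43)*25 = ((2 - 280)*43)*25 = -278*43*25 = -11954*25 = -298850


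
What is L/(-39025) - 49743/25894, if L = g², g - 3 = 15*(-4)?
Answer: -2025350181/1010513350 ≈ -2.0043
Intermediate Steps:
g = -57 (g = 3 + 15*(-4) = 3 - 60 = -57)
L = 3249 (L = (-57)² = 3249)
L/(-39025) - 49743/25894 = 3249/(-39025) - 49743/25894 = 3249*(-1/39025) - 49743*1/25894 = -3249/39025 - 49743/25894 = -2025350181/1010513350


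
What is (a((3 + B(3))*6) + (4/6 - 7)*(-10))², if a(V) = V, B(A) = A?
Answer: 88804/9 ≈ 9867.1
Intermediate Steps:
(a((3 + B(3))*6) + (4/6 - 7)*(-10))² = ((3 + 3)*6 + (4/6 - 7)*(-10))² = (6*6 + (4*(⅙) - 7)*(-10))² = (36 + (⅔ - 7)*(-10))² = (36 - 19/3*(-10))² = (36 + 190/3)² = (298/3)² = 88804/9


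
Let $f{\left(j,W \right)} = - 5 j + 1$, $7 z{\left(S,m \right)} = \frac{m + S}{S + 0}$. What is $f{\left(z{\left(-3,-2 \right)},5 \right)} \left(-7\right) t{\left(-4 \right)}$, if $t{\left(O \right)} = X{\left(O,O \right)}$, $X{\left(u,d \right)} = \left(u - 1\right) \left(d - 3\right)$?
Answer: $\frac{140}{3} \approx 46.667$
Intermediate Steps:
$z{\left(S,m \right)} = \frac{S + m}{7 S}$ ($z{\left(S,m \right)} = \frac{\left(m + S\right) \frac{1}{S + 0}}{7} = \frac{\left(S + m\right) \frac{1}{S}}{7} = \frac{\frac{1}{S} \left(S + m\right)}{7} = \frac{S + m}{7 S}$)
$f{\left(j,W \right)} = 1 - 5 j$
$X{\left(u,d \right)} = \left(-1 + u\right) \left(-3 + d\right)$
$t{\left(O \right)} = 3 + O^{2} - 4 O$ ($t{\left(O \right)} = 3 - O - 3 O + O O = 3 - O - 3 O + O^{2} = 3 + O^{2} - 4 O$)
$f{\left(z{\left(-3,-2 \right)},5 \right)} \left(-7\right) t{\left(-4 \right)} = \left(1 - 5 \frac{-3 - 2}{7 \left(-3\right)}\right) \left(-7\right) \left(3 + \left(-4\right)^{2} - -16\right) = \left(1 - 5 \cdot \frac{1}{7} \left(- \frac{1}{3}\right) \left(-5\right)\right) \left(-7\right) \left(3 + 16 + 16\right) = \left(1 - \frac{25}{21}\right) \left(-7\right) 35 = \left(- \frac{4}{21}\right) \left(-7\right) 35 = \frac{4}{3} \cdot 35 = \frac{140}{3}$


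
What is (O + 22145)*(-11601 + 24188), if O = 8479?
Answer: 385464288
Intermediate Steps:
(O + 22145)*(-11601 + 24188) = (8479 + 22145)*(-11601 + 24188) = 30624*12587 = 385464288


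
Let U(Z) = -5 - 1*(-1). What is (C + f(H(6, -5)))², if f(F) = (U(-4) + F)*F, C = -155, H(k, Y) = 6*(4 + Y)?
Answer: 9025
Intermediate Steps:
U(Z) = -4 (U(Z) = -5 + 1 = -4)
H(k, Y) = 24 + 6*Y
f(F) = F*(-4 + F) (f(F) = (-4 + F)*F = F*(-4 + F))
(C + f(H(6, -5)))² = (-155 + (24 + 6*(-5))*(-4 + (24 + 6*(-5))))² = (-155 + (24 - 30)*(-4 + (24 - 30)))² = (-155 - 6*(-4 - 6))² = (-155 - 6*(-10))² = (-155 + 60)² = (-95)² = 9025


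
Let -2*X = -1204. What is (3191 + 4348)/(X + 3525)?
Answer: 7539/4127 ≈ 1.8267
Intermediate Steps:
X = 602 (X = -½*(-1204) = 602)
(3191 + 4348)/(X + 3525) = (3191 + 4348)/(602 + 3525) = 7539/4127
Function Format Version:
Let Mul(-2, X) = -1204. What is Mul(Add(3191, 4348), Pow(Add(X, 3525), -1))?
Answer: Rational(7539, 4127) ≈ 1.8267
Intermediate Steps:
X = 602 (X = Mul(Rational(-1, 2), -1204) = 602)
Mul(Add(3191, 4348), Pow(Add(X, 3525), -1)) = Mul(Add(3191, 4348), Pow(Add(602, 3525), -1)) = Mul(7539, Pow(4127, -1)) = Mul(7539, Rational(1, 4127)) = Rational(7539, 4127)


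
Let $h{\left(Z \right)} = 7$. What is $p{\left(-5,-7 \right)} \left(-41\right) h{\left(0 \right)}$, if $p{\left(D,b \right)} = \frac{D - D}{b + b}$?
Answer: $0$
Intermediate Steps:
$p{\left(D,b \right)} = 0$ ($p{\left(D,b \right)} = \frac{0}{2 b} = 0 \frac{1}{2 b} = 0$)
$p{\left(-5,-7 \right)} \left(-41\right) h{\left(0 \right)} = 0 \left(-41\right) 7 = 0 \cdot 7 = 0$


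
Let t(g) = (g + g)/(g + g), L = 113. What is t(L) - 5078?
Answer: -5077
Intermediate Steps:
t(g) = 1 (t(g) = (2*g)/((2*g)) = (2*g)*(1/(2*g)) = 1)
t(L) - 5078 = 1 - 5078 = -5077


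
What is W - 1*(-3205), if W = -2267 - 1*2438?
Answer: -1500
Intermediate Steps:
W = -4705 (W = -2267 - 2438 = -4705)
W - 1*(-3205) = -4705 - 1*(-3205) = -4705 + 3205 = -1500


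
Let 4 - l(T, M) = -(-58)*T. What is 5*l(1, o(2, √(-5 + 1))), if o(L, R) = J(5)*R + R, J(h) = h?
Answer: -270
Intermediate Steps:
o(L, R) = 6*R (o(L, R) = 5*R + R = 6*R)
l(T, M) = 4 - 58*T (l(T, M) = 4 - (-1)*(-58*T) = 4 - 58*T)
5*l(1, o(2, √(-5 + 1))) = 5*(4 - 58*1) = 5*(4 - 58) = 5*(-54) = -270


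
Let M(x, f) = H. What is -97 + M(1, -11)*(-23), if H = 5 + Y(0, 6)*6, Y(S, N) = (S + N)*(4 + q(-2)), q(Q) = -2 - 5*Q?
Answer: -10148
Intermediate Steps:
Y(S, N) = 12*N + 12*S (Y(S, N) = (S + N)*(4 + (-2 - 5*(-2))) = (N + S)*(4 + (-2 + 10)) = (N + S)*(4 + 8) = (N + S)*12 = 12*N + 12*S)
H = 437 (H = 5 + (12*6 + 12*0)*6 = 5 + (72 + 0)*6 = 5 + 72*6 = 5 + 432 = 437)
M(x, f) = 437
-97 + M(1, -11)*(-23) = -97 + 437*(-23) = -97 - 10051 = -10148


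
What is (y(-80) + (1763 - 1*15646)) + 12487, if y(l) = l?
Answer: -1476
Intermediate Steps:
(y(-80) + (1763 - 1*15646)) + 12487 = (-80 + (1763 - 1*15646)) + 12487 = (-80 + (1763 - 15646)) + 12487 = (-80 - 13883) + 12487 = -13963 + 12487 = -1476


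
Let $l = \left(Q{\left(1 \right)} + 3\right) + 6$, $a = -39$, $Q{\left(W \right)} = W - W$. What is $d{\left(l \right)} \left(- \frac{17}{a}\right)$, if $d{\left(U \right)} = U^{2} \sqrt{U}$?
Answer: $\frac{1377}{13} \approx 105.92$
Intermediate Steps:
$Q{\left(W \right)} = 0$
$l = 9$ ($l = \left(0 + 3\right) + 6 = 3 + 6 = 9$)
$d{\left(U \right)} = U^{\frac{5}{2}}$
$d{\left(l \right)} \left(- \frac{17}{a}\right) = 9^{\frac{5}{2}} \left(- \frac{17}{-39}\right) = 243 \left(\left(-17\right) \left(- \frac{1}{39}\right)\right) = 243 \cdot \frac{17}{39} = \frac{1377}{13}$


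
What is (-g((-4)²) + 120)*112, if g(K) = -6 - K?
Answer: 15904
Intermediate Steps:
(-g((-4)²) + 120)*112 = (-(-6 - 1*(-4)²) + 120)*112 = (-(-6 - 1*16) + 120)*112 = (-(-6 - 16) + 120)*112 = (-1*(-22) + 120)*112 = (22 + 120)*112 = 142*112 = 15904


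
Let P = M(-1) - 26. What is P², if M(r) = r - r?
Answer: 676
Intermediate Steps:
M(r) = 0
P = -26 (P = 0 - 26 = -26)
P² = (-26)² = 676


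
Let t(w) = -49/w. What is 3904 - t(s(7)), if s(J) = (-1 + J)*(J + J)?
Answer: 46855/12 ≈ 3904.6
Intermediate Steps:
s(J) = 2*J*(-1 + J) (s(J) = (-1 + J)*(2*J) = 2*J*(-1 + J))
3904 - t(s(7)) = 3904 - (-49)/(2*7*(-1 + 7)) = 3904 - (-49)/(2*7*6) = 3904 - (-49)/84 = 3904 - 1*(-7/12) = 3904 + 7/12 = 46855/12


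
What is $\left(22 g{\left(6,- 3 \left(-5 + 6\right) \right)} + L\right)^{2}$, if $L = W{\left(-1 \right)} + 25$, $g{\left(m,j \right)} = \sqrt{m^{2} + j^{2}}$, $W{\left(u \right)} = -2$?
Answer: $22309 + 3036 \sqrt{5} \approx 29098.0$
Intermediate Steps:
$g{\left(m,j \right)} = \sqrt{j^{2} + m^{2}}$
$L = 23$ ($L = -2 + 25 = 23$)
$\left(22 g{\left(6,- 3 \left(-5 + 6\right) \right)} + L\right)^{2} = \left(22 \sqrt{\left(- 3 \left(-5 + 6\right)\right)^{2} + 6^{2}} + 23\right)^{2} = \left(22 \sqrt{\left(\left(-3\right) 1\right)^{2} + 36} + 23\right)^{2} = \left(22 \sqrt{\left(-3\right)^{2} + 36} + 23\right)^{2} = \left(22 \sqrt{9 + 36} + 23\right)^{2} = \left(22 \sqrt{45} + 23\right)^{2} = \left(22 \cdot 3 \sqrt{5} + 23\right)^{2} = \left(66 \sqrt{5} + 23\right)^{2} = \left(23 + 66 \sqrt{5}\right)^{2}$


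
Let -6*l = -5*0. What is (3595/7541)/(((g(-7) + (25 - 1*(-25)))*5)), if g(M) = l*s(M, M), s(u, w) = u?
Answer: 719/377050 ≈ 0.0019069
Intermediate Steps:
l = 0 (l = -(-5)*0/6 = -⅙*0 = 0)
g(M) = 0 (g(M) = 0*M = 0)
(3595/7541)/(((g(-7) + (25 - 1*(-25)))*5)) = (3595/7541)/(((0 + (25 - 1*(-25)))*5)) = (3595*(1/7541))/(((0 + (25 + 25))*5)) = 3595/(7541*(((0 + 50)*5))) = 3595/(7541*((50*5))) = (3595/7541)/250 = (3595/7541)*(1/250) = 719/377050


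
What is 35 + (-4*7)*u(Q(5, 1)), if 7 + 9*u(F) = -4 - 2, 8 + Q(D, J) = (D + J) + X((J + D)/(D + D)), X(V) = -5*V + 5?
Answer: 679/9 ≈ 75.444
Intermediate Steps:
X(V) = 5 - 5*V
Q(D, J) = -3 + D + J - 5*(D + J)/(2*D) (Q(D, J) = -8 + ((D + J) + (5 - 5*(J + D)/(D + D))) = -8 + ((D + J) + (5 - 5*(D + J)/(2*D))) = -8 + (5 + D + J - 5*(D + J)/(2*D)) = -3 + D + J - 5*(D + J)/(2*D))
u(F) = -13/9 (u(F) = -7/9 + (-4 - 2)/9 = -7/9 + (1/9)*(-6) = -7/9 - 2/3 = -13/9)
35 + (-4*7)*u(Q(5, 1)) = 35 - 4*7*(-13/9) = 35 - 28*(-13/9) = 35 + 364/9 = 679/9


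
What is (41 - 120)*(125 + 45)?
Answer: -13430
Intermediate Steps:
(41 - 120)*(125 + 45) = -79*170 = -13430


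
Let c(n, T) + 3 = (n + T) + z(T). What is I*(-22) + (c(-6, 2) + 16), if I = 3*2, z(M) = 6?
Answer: -117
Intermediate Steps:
c(n, T) = 3 + T + n (c(n, T) = -3 + ((n + T) + 6) = -3 + ((T + n) + 6) = -3 + (6 + T + n) = 3 + T + n)
I = 6
I*(-22) + (c(-6, 2) + 16) = 6*(-22) + ((3 + 2 - 6) + 16) = -132 + (-1 + 16) = -132 + 15 = -117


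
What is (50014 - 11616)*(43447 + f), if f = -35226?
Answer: 315669958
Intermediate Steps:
(50014 - 11616)*(43447 + f) = (50014 - 11616)*(43447 - 35226) = 38398*8221 = 315669958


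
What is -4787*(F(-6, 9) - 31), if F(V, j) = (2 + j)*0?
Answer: 148397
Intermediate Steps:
F(V, j) = 0
-4787*(F(-6, 9) - 31) = -4787*(0 - 31) = -4787*(-31) = 148397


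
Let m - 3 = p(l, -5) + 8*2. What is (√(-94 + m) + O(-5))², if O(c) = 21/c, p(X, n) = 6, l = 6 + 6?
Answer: (-21 + 5*I*√69)²/25 ≈ -51.36 - 69.776*I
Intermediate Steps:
l = 12
m = 25 (m = 3 + (6 + 8*2) = 3 + (6 + 16) = 3 + 22 = 25)
(√(-94 + m) + O(-5))² = (√(-94 + 25) + 21/(-5))² = (√(-69) + 21*(-⅕))² = (I*√69 - 21/5)² = (-21/5 + I*√69)²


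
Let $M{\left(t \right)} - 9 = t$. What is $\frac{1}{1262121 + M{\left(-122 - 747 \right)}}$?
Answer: $\frac{1}{1261261} \approx 7.9286 \cdot 10^{-7}$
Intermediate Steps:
$M{\left(t \right)} = 9 + t$
$\frac{1}{1262121 + M{\left(-122 - 747 \right)}} = \frac{1}{1262121 + \left(9 - 869\right)} = \frac{1}{1262121 - 860} = \frac{1}{1261261}$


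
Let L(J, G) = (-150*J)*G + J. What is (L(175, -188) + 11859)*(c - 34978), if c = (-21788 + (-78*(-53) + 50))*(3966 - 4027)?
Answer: 5139305423444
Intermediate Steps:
L(J, G) = J - 150*G*J (L(J, G) = -150*G*J + J = J - 150*G*J)
c = 1073844 (c = (-21788 + (4134 + 50))*(-61) = (-21788 + 4184)*(-61) = -17604*(-61) = 1073844)
(L(175, -188) + 11859)*(c - 34978) = (175*(1 - 150*(-188)) + 11859)*(1073844 - 34978) = (175*(1 + 28200) + 11859)*1038866 = (175*28201 + 11859)*1038866 = (4935175 + 11859)*1038866 = 4947034*1038866 = 5139305423444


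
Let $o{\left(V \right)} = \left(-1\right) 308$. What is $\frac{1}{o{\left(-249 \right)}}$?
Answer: $- \frac{1}{308} \approx -0.0032468$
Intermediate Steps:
$o{\left(V \right)} = -308$
$\frac{1}{o{\left(-249 \right)}} = \frac{1}{-308} = - \frac{1}{308}$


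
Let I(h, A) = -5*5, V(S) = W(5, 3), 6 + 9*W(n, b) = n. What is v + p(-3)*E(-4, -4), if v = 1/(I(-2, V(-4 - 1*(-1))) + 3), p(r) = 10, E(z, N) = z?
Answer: -881/22 ≈ -40.045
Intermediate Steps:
W(n, b) = -2/3 + n/9
V(S) = -1/9 (V(S) = -2/3 + (1/9)*5 = -2/3 + 5/9 = -1/9)
I(h, A) = -25
v = -1/22 (v = 1/(-25 + 3) = 1/(-22) = -1/22 ≈ -0.045455)
v + p(-3)*E(-4, -4) = -1/22 + 10*(-4) = -1/22 - 40 = -881/22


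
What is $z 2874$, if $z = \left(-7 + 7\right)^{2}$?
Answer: $0$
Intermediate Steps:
$z = 0$ ($z = 0^{2} = 0$)
$z 2874 = 0 \cdot 2874 = 0$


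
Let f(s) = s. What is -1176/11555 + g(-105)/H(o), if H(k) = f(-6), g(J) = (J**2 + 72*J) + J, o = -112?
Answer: -6471976/11555 ≈ -560.10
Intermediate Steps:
g(J) = J**2 + 73*J
H(k) = -6
-1176/11555 + g(-105)/H(o) = -1176/11555 - 105*(73 - 105)/(-6) = -1176*1/11555 - 105*(-32)*(-1/6) = -1176/11555 + 3360*(-1/6) = -1176/11555 - 560 = -6471976/11555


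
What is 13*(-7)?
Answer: -91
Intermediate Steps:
13*(-7) = -91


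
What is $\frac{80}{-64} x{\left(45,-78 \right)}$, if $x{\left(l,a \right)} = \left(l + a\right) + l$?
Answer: $-15$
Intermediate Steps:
$x{\left(l,a \right)} = a + 2 l$ ($x{\left(l,a \right)} = \left(a + l\right) + l = a + 2 l$)
$\frac{80}{-64} x{\left(45,-78 \right)} = \frac{80}{-64} \left(-78 + 2 \cdot 45\right) = 80 \left(- \frac{1}{64}\right) \left(-78 + 90\right) = \left(- \frac{5}{4}\right) 12 = -15$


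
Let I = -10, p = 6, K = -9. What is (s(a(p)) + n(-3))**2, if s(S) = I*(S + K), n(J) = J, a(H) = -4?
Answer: 16129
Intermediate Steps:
s(S) = 90 - 10*S (s(S) = -10*(S - 9) = -10*(-9 + S) = 90 - 10*S)
(s(a(p)) + n(-3))**2 = ((90 - 10*(-4)) - 3)**2 = ((90 + 40) - 3)**2 = (130 - 3)**2 = 127**2 = 16129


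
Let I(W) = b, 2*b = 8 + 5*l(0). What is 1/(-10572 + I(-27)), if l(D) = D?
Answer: -1/10568 ≈ -9.4625e-5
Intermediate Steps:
b = 4 (b = (8 + 5*0)/2 = (8 + 0)/2 = (½)*8 = 4)
I(W) = 4
1/(-10572 + I(-27)) = 1/(-10572 + 4) = 1/(-10568) = -1/10568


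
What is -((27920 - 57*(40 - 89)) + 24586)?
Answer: -55299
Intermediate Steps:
-((27920 - 57*(40 - 89)) + 24586) = -((27920 - 57*(-49)) + 24586) = -((27920 + 2793) + 24586) = -(30713 + 24586) = -1*55299 = -55299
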